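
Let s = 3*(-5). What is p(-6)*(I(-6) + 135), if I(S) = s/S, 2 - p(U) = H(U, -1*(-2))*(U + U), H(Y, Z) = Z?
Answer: 3575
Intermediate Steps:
p(U) = 2 - 4*U (p(U) = 2 - (-1*(-2))*(U + U) = 2 - 2*2*U = 2 - 4*U)
s = -15
I(S) = -15/S
p(-6)*(I(-6) + 135) = (2 - 4*(-6))*(-15/(-6) + 135) = (2 + 24)*(-15*(-⅙) + 135) = 26*(5/2 + 135) = 26*(275/2) = 3575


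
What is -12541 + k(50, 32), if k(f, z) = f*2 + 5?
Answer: -12436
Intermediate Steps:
k(f, z) = 5 + 2*f (k(f, z) = 2*f + 5 = 5 + 2*f)
-12541 + k(50, 32) = -12541 + (5 + 2*50) = -12541 + (5 + 100) = -12541 + 105 = -12436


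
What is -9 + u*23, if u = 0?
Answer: -9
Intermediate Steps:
-9 + u*23 = -9 + 0*23 = -9 + 0 = -9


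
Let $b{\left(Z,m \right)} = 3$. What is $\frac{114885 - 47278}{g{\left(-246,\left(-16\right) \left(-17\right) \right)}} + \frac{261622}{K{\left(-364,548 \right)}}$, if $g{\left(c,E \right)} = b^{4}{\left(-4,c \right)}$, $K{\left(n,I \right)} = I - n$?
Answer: $\frac{13808161}{12312} \approx 1121.5$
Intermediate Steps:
$g{\left(c,E \right)} = 81$ ($g{\left(c,E \right)} = 3^{4} = 81$)
$\frac{114885 - 47278}{g{\left(-246,\left(-16\right) \left(-17\right) \right)}} + \frac{261622}{K{\left(-364,548 \right)}} = \frac{114885 - 47278}{81} + \frac{261622}{548 - -364} = 67607 \cdot \frac{1}{81} + \frac{261622}{548 + 364} = \frac{67607}{81} + \frac{261622}{912} = \frac{67607}{81} + 261622 \cdot \frac{1}{912} = \frac{67607}{81} + \frac{130811}{456} = \frac{13808161}{12312}$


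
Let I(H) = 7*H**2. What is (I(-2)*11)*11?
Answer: 3388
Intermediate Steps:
(I(-2)*11)*11 = ((7*(-2)**2)*11)*11 = ((7*4)*11)*11 = (28*11)*11 = 308*11 = 3388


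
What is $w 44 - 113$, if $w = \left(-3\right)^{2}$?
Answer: $283$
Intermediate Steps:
$w = 9$
$w 44 - 113 = 9 \cdot 44 - 113 = 396 - 113 = 283$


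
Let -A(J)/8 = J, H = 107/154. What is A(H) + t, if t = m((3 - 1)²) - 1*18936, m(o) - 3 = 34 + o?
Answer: -1455343/77 ≈ -18901.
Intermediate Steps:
m(o) = 37 + o (m(o) = 3 + (34 + o) = 37 + o)
t = -18895 (t = (37 + (3 - 1)²) - 1*18936 = (37 + 2²) - 18936 = (37 + 4) - 18936 = 41 - 18936 = -18895)
H = 107/154 (H = 107*(1/154) = 107/154 ≈ 0.69481)
A(J) = -8*J
A(H) + t = -8*107/154 - 18895 = -428/77 - 18895 = -1455343/77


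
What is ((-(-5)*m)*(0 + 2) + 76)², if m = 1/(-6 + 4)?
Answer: 5041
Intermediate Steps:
m = -½ (m = 1/(-2) = -½ ≈ -0.50000)
((-(-5)*m)*(0 + 2) + 76)² = ((-(-5)*(-1)/2)*(0 + 2) + 76)² = (-5*½*2 + 76)² = (-5/2*2 + 76)² = (-5 + 76)² = 71² = 5041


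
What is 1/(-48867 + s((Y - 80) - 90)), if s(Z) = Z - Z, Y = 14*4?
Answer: -1/48867 ≈ -2.0464e-5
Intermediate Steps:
Y = 56
s(Z) = 0
1/(-48867 + s((Y - 80) - 90)) = 1/(-48867 + 0) = 1/(-48867) = -1/48867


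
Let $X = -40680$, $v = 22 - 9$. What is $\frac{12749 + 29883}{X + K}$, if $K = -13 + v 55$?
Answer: $- \frac{21316}{19989} \approx -1.0664$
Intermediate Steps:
$v = 13$
$K = 702$ ($K = -13 + 13 \cdot 55 = -13 + 715 = 702$)
$\frac{12749 + 29883}{X + K} = \frac{12749 + 29883}{-40680 + 702} = \frac{42632}{-39978} = 42632 \left(- \frac{1}{39978}\right) = - \frac{21316}{19989}$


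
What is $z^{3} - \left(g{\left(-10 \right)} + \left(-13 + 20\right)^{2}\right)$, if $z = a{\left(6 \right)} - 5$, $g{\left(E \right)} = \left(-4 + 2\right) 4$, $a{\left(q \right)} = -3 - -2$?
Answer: $-257$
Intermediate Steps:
$a{\left(q \right)} = -1$ ($a{\left(q \right)} = -3 + 2 = -1$)
$g{\left(E \right)} = -8$ ($g{\left(E \right)} = \left(-2\right) 4 = -8$)
$z = -6$ ($z = -1 - 5 = -6$)
$z^{3} - \left(g{\left(-10 \right)} + \left(-13 + 20\right)^{2}\right) = \left(-6\right)^{3} - \left(-8 + \left(-13 + 20\right)^{2}\right) = -216 - \left(-8 + 7^{2}\right) = -216 - \left(-8 + 49\right) = -216 - 41 = -257$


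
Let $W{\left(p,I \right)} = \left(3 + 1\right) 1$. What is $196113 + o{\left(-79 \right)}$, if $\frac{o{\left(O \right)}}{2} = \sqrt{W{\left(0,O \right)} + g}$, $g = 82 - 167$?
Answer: $196113 + 18 i \approx 1.9611 \cdot 10^{5} + 18.0 i$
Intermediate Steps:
$W{\left(p,I \right)} = 4$ ($W{\left(p,I \right)} = 4 \cdot 1 = 4$)
$g = -85$
$o{\left(O \right)} = 18 i$ ($o{\left(O \right)} = 2 \sqrt{4 - 85} = 2 \sqrt{-81} = 2 \cdot 9 i = 18 i$)
$196113 + o{\left(-79 \right)} = 196113 + 18 i$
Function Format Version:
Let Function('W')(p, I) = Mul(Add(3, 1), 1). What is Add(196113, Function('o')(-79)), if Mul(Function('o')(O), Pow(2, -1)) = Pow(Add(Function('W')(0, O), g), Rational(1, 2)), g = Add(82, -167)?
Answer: Add(196113, Mul(18, I)) ≈ Add(1.9611e+5, Mul(18.000, I))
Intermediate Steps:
Function('W')(p, I) = 4 (Function('W')(p, I) = Mul(4, 1) = 4)
g = -85
Function('o')(O) = Mul(18, I) (Function('o')(O) = Mul(2, Pow(Add(4, -85), Rational(1, 2))) = Mul(2, Pow(-81, Rational(1, 2))) = Mul(2, Mul(9, I)) = Mul(18, I))
Add(196113, Function('o')(-79)) = Add(196113, Mul(18, I))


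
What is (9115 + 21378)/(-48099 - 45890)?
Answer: -30493/93989 ≈ -0.32443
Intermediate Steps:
(9115 + 21378)/(-48099 - 45890) = 30493/(-93989) = 30493*(-1/93989) = -30493/93989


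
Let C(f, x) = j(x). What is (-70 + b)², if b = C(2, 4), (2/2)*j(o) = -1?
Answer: 5041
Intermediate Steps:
j(o) = -1
C(f, x) = -1
b = -1
(-70 + b)² = (-70 - 1)² = (-71)² = 5041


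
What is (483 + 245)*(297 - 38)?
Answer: 188552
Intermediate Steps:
(483 + 245)*(297 - 38) = 728*259 = 188552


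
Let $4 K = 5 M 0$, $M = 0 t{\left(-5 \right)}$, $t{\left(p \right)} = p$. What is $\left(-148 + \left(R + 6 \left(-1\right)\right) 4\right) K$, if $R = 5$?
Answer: $0$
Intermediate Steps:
$M = 0$ ($M = 0 \left(-5\right) = 0$)
$K = 0$ ($K = \frac{5 \cdot 0 \cdot 0}{4} = \frac{0 \cdot 0}{4} = \frac{1}{4} \cdot 0 = 0$)
$\left(-148 + \left(R + 6 \left(-1\right)\right) 4\right) K = \left(-148 + \left(5 + 6 \left(-1\right)\right) 4\right) 0 = \left(-148 + \left(5 - 6\right) 4\right) 0 = \left(-148 - 4\right) 0 = \left(-152\right) 0 = 0$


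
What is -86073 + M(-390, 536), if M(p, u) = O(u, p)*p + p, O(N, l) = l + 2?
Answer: 64857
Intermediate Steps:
O(N, l) = 2 + l
M(p, u) = p + p*(2 + p) (M(p, u) = (2 + p)*p + p = p*(2 + p) + p = p + p*(2 + p))
-86073 + M(-390, 536) = -86073 - 390*(3 - 390) = -86073 - 390*(-387) = -86073 + 150930 = 64857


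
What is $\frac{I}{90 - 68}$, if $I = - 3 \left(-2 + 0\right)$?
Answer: $\frac{3}{11} \approx 0.27273$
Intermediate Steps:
$I = 6$ ($I = \left(-3\right) \left(-2\right) = 6$)
$\frac{I}{90 - 68} = \frac{6}{90 - 68} = \frac{6}{22} = 6 \cdot \frac{1}{22} = \frac{3}{11}$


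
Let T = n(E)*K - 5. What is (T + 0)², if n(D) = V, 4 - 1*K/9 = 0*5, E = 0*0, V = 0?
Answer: 25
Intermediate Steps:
E = 0
K = 36 (K = 36 - 0*5 = 36 - 9*0 = 36 + 0 = 36)
n(D) = 0
T = -5 (T = 0*36 - 5 = 0 - 5 = -5)
(T + 0)² = (-5 + 0)² = (-5)² = 25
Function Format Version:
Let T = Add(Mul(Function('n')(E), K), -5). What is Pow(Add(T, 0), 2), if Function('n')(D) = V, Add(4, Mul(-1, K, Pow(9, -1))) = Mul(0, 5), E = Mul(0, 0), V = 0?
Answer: 25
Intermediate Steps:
E = 0
K = 36 (K = Add(36, Mul(-9, Mul(0, 5))) = Add(36, Mul(-9, 0)) = Add(36, 0) = 36)
Function('n')(D) = 0
T = -5 (T = Add(Mul(0, 36), -5) = Add(0, -5) = -5)
Pow(Add(T, 0), 2) = Pow(Add(-5, 0), 2) = Pow(-5, 2) = 25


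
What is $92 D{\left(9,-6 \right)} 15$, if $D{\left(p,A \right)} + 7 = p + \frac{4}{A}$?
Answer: $1840$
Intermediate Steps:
$D{\left(p,A \right)} = -7 + p + \frac{4}{A}$ ($D{\left(p,A \right)} = -7 + \left(p + \frac{4}{A}\right) = -7 + p + \frac{4}{A}$)
$92 D{\left(9,-6 \right)} 15 = 92 \left(-7 + 9 + \frac{4}{-6}\right) 15 = 92 \left(-7 + 9 + 4 \left(- \frac{1}{6}\right)\right) 15 = 92 \left(-7 + 9 - \frac{2}{3}\right) 15 = 92 \cdot \frac{4}{3} \cdot 15 = \frac{368}{3} \cdot 15 = 1840$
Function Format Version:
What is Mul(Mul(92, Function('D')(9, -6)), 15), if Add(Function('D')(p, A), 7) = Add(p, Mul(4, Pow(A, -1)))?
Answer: 1840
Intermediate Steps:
Function('D')(p, A) = Add(-7, p, Mul(4, Pow(A, -1))) (Function('D')(p, A) = Add(-7, Add(p, Mul(4, Pow(A, -1)))) = Add(-7, p, Mul(4, Pow(A, -1))))
Mul(Mul(92, Function('D')(9, -6)), 15) = Mul(Mul(92, Add(-7, 9, Mul(4, Pow(-6, -1)))), 15) = Mul(Mul(92, Add(-7, 9, Mul(4, Rational(-1, 6)))), 15) = Mul(Mul(92, Add(-7, 9, Rational(-2, 3))), 15) = Mul(Mul(92, Rational(4, 3)), 15) = Mul(Rational(368, 3), 15) = 1840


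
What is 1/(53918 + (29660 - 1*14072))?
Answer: 1/69506 ≈ 1.4387e-5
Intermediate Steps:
1/(53918 + (29660 - 1*14072)) = 1/(53918 + (29660 - 14072)) = 1/(53918 + 15588) = 1/69506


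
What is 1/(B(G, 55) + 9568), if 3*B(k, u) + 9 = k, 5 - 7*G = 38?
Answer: 7/66944 ≈ 0.00010457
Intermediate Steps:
G = -33/7 (G = 5/7 - ⅐*38 = 5/7 - 38/7 = -33/7 ≈ -4.7143)
B(k, u) = -3 + k/3
1/(B(G, 55) + 9568) = 1/((-3 + (⅓)*(-33/7)) + 9568) = 1/((-3 - 11/7) + 9568) = 1/(-32/7 + 9568) = 1/(66944/7) = 7/66944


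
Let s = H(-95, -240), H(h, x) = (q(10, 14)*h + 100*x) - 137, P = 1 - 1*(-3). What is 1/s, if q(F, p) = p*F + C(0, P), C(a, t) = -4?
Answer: -1/37057 ≈ -2.6985e-5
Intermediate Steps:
P = 4 (P = 1 + 3 = 4)
q(F, p) = -4 + F*p (q(F, p) = p*F - 4 = F*p - 4 = -4 + F*p)
H(h, x) = -137 + 100*x + 136*h (H(h, x) = ((-4 + 10*14)*h + 100*x) - 137 = ((-4 + 140)*h + 100*x) - 137 = (136*h + 100*x) - 137 = (100*x + 136*h) - 137 = -137 + 100*x + 136*h)
s = -37057 (s = -137 + 100*(-240) + 136*(-95) = -137 - 24000 - 12920 = -37057)
1/s = 1/(-37057) = -1/37057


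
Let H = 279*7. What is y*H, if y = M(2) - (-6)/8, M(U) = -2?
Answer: -9765/4 ≈ -2441.3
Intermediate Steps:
H = 1953
y = -5/4 (y = -2 - (-6)/8 = -2 - 2*(-3/8) = -2 + 3/4 = -5/4 ≈ -1.2500)
y*H = -5/4*1953 = -9765/4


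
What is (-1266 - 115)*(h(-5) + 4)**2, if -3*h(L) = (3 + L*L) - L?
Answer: -67669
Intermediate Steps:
h(L) = -1 - L**2/3 + L/3 (h(L) = -((3 + L*L) - L)/3 = -((3 + L**2) - L)/3 = -(3 + L**2 - L)/3 = -1 - L**2/3 + L/3)
(-1266 - 115)*(h(-5) + 4)**2 = (-1266 - 115)*((-1 - 1/3*(-5)**2 + (1/3)*(-5)) + 4)**2 = -1381*((-1 - 1/3*25 - 5/3) + 4)**2 = -1381*((-1 - 25/3 - 5/3) + 4)**2 = -1381*(-11 + 4)**2 = -1381*(-7)**2 = -1381*49 = -67669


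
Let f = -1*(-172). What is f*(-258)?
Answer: -44376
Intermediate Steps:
f = 172
f*(-258) = 172*(-258) = -44376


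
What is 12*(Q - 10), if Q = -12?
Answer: -264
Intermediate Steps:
12*(Q - 10) = 12*(-12 - 10) = 12*(-22) = -264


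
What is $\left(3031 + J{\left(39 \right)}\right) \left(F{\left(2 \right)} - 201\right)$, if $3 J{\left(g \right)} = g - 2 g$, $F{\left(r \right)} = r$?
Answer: $-600582$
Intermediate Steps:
$J{\left(g \right)} = - \frac{g}{3}$ ($J{\left(g \right)} = \frac{g - 2 g}{3} = \frac{\left(-1\right) g}{3} = - \frac{g}{3}$)
$\left(3031 + J{\left(39 \right)}\right) \left(F{\left(2 \right)} - 201\right) = \left(3031 - 13\right) \left(2 - 201\right) = \left(3031 - 13\right) \left(-199\right) = 3018 \left(-199\right) = -600582$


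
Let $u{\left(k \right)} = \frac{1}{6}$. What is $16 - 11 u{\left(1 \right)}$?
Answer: $\frac{85}{6} \approx 14.167$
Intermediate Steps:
$u{\left(k \right)} = \frac{1}{6}$
$16 - 11 u{\left(1 \right)} = 16 - \frac{11}{6} = \frac{85}{6}$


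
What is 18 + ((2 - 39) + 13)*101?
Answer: -2406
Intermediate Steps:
18 + ((2 - 39) + 13)*101 = 18 + (-37 + 13)*101 = 18 - 24*101 = 18 - 2424 = -2406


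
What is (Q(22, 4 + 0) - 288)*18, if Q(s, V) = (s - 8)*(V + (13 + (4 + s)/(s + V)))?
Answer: -648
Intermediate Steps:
Q(s, V) = (-8 + s)*(13 + V + (4 + s)/(V + s)) (Q(s, V) = (-8 + s)*(V + (13 + (4 + s)/(V + s))) = (-8 + s)*(13 + V + (4 + s)/(V + s)))
(Q(22, 4 + 0) - 288)*18 = ((-32 - 108*22 - 104*(4 + 0) - 8*(4 + 0)**2 + 14*22**2 + (4 + 0)*22**2 + 22*(4 + 0)**2 + 5*(4 + 0)*22)/((4 + 0) + 22) - 288)*18 = ((-32 - 2376 - 104*4 - 8*4**2 + 14*484 + 4*484 + 22*4**2 + 5*4*22)/(4 + 22) - 288)*18 = ((-32 - 2376 - 416 - 8*16 + 6776 + 1936 + 22*16 + 440)/26 - 288)*18 = ((-32 - 2376 - 416 - 128 + 6776 + 1936 + 352 + 440)/26 - 288)*18 = ((1/26)*6552 - 288)*18 = (252 - 288)*18 = -36*18 = -648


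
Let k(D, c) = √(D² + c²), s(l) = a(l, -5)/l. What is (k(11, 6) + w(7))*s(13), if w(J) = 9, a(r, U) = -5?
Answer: -45/13 - 5*√157/13 ≈ -8.2808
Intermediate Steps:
s(l) = -5/l
(k(11, 6) + w(7))*s(13) = (√(11² + 6²) + 9)*(-5/13) = (√(121 + 36) + 9)*(-5*1/13) = (√157 + 9)*(-5/13) = (9 + √157)*(-5/13) = -45/13 - 5*√157/13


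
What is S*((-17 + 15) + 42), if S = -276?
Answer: -11040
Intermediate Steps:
S*((-17 + 15) + 42) = -276*((-17 + 15) + 42) = -276*(-2 + 42) = -276*40 = -11040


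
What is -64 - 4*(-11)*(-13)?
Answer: -636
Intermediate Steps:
-64 - 4*(-11)*(-13) = -64 + 44*(-13) = -64 - 572 = -636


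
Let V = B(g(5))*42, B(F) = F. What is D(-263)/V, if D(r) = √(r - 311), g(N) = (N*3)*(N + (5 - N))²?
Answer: I*√574/15750 ≈ 0.0015212*I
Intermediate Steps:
g(N) = 75*N (g(N) = (3*N)*5² = (3*N)*25 = 75*N)
V = 15750 (V = (75*5)*42 = 375*42 = 15750)
D(r) = √(-311 + r)
D(-263)/V = √(-311 - 263)/15750 = √(-574)*(1/15750) = (I*√574)*(1/15750) = I*√574/15750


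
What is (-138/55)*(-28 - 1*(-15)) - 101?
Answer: -3761/55 ≈ -68.382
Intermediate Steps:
(-138/55)*(-28 - 1*(-15)) - 101 = (-138*1/55)*(-28 + 15) - 101 = -138/55*(-13) - 101 = 1794/55 - 101 = -3761/55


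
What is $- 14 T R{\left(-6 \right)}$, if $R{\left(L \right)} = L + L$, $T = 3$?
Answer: $504$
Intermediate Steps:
$R{\left(L \right)} = 2 L$
$- 14 T R{\left(-6 \right)} = \left(-14\right) 3 \cdot 2 \left(-6\right) = \left(-42\right) \left(-12\right) = 504$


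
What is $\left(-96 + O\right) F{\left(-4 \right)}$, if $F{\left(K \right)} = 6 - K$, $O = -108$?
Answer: $-2040$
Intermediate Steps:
$\left(-96 + O\right) F{\left(-4 \right)} = \left(-96 - 108\right) \left(6 - -4\right) = - 204 \left(6 + 4\right) = \left(-204\right) 10 = -2040$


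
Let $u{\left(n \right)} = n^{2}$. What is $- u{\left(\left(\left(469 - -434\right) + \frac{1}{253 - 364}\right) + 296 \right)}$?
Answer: $- \frac{17712415744}{12321} \approx -1.4376 \cdot 10^{6}$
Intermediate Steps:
$- u{\left(\left(\left(469 - -434\right) + \frac{1}{253 - 364}\right) + 296 \right)} = - \left(\left(\left(469 - -434\right) + \frac{1}{253 - 364}\right) + 296\right)^{2} = - \left(\left(\left(469 + 434\right) + \frac{1}{-111}\right) + 296\right)^{2} = - \left(\left(903 - \frac{1}{111}\right) + 296\right)^{2} = - \left(\frac{100232}{111} + 296\right)^{2} = - \left(\frac{133088}{111}\right)^{2} = \left(-1\right) \frac{17712415744}{12321} = - \frac{17712415744}{12321}$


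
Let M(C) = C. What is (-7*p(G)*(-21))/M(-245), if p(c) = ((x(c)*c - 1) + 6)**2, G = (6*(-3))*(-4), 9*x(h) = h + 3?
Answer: -219615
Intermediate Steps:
x(h) = 1/3 + h/9 (x(h) = (h + 3)/9 = (3 + h)/9 = 1/3 + h/9)
G = 72 (G = -18*(-4) = 72)
p(c) = (5 + c*(1/3 + c/9))**2 (p(c) = (((1/3 + c/9)*c - 1) + 6)**2 = ((c*(1/3 + c/9) - 1) + 6)**2 = ((-1 + c*(1/3 + c/9)) + 6)**2 = (5 + c*(1/3 + c/9))**2)
(-7*p(G)*(-21))/M(-245) = (-7*(45 + 72*(3 + 72))**2/81*(-21))/(-245) = (-7*(45 + 72*75)**2/81*(-21))*(-1/245) = (-7*(45 + 5400)**2/81*(-21))*(-1/245) = (-7*5445**2/81*(-21))*(-1/245) = (-7*29648025/81*(-21))*(-1/245) = (-7*366025*(-21))*(-1/245) = -2562175*(-21)*(-1/245) = 53805675*(-1/245) = -219615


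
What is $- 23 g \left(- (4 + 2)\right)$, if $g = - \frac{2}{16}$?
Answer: $- \frac{69}{4} \approx -17.25$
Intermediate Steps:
$g = - \frac{1}{8}$ ($g = \left(-2\right) \frac{1}{16} = - \frac{1}{8} \approx -0.125$)
$- 23 g \left(- (4 + 2)\right) = \left(-23\right) \left(- \frac{1}{8}\right) \left(- (4 + 2)\right) = \frac{23 \left(\left(-1\right) 6\right)}{8} = \frac{23}{8} \left(-6\right) = - \frac{69}{4}$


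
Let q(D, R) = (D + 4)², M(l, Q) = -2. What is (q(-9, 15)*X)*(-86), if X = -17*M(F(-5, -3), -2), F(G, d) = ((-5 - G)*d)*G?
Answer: -73100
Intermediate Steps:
F(G, d) = G*d*(-5 - G) (F(G, d) = (d*(-5 - G))*G = G*d*(-5 - G))
q(D, R) = (4 + D)²
X = 34 (X = -17*(-2) = 34)
(q(-9, 15)*X)*(-86) = ((4 - 9)²*34)*(-86) = ((-5)²*34)*(-86) = (25*34)*(-86) = 850*(-86) = -73100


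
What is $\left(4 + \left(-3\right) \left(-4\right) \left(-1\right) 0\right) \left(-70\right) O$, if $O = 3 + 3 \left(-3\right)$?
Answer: $1680$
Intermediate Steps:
$O = -6$ ($O = 3 - 9 = -6$)
$\left(4 + \left(-3\right) \left(-4\right) \left(-1\right) 0\right) \left(-70\right) O = \left(4 + \left(-3\right) \left(-4\right) \left(-1\right) 0\right) \left(-70\right) \left(-6\right) = \left(4 + 12 \left(-1\right) 0\right) \left(-70\right) \left(-6\right) = \left(4 - 0\right) \left(-70\right) \left(-6\right) = \left(4 + 0\right) \left(-70\right) \left(-6\right) = 4 \left(-70\right) \left(-6\right) = \left(-280\right) \left(-6\right) = 1680$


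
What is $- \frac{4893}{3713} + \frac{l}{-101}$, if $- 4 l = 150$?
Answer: $- \frac{709911}{750026} \approx -0.94652$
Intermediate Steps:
$l = - \frac{75}{2}$ ($l = \left(- \frac{1}{4}\right) 150 = - \frac{75}{2} \approx -37.5$)
$- \frac{4893}{3713} + \frac{l}{-101} = - \frac{4893}{3713} - \frac{75}{2 \left(-101\right)} = \left(-4893\right) \frac{1}{3713} - - \frac{75}{202} = - \frac{4893}{3713} + \frac{75}{202} = - \frac{709911}{750026}$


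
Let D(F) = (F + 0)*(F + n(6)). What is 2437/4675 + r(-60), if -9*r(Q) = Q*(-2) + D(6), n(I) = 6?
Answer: -291889/14025 ≈ -20.812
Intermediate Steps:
D(F) = F*(6 + F) (D(F) = (F + 0)*(F + 6) = F*(6 + F))
r(Q) = -8 + 2*Q/9 (r(Q) = -(Q*(-2) + 6*(6 + 6))/9 = -(-2*Q + 6*12)/9 = -(-2*Q + 72)/9 = -(72 - 2*Q)/9 = -8 + 2*Q/9)
2437/4675 + r(-60) = 2437/4675 + (-8 + (2/9)*(-60)) = 2437*(1/4675) + (-8 - 40/3) = 2437/4675 - 64/3 = -291889/14025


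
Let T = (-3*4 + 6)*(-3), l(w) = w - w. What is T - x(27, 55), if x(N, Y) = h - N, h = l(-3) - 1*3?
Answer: 48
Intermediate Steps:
l(w) = 0
h = -3 (h = 0 - 1*3 = 0 - 3 = -3)
T = 18 (T = (-12 + 6)*(-3) = -6*(-3) = 18)
x(N, Y) = -3 - N
T - x(27, 55) = 18 - (-3 - 1*27) = 18 - (-3 - 27) = 18 - 1*(-30) = 18 + 30 = 48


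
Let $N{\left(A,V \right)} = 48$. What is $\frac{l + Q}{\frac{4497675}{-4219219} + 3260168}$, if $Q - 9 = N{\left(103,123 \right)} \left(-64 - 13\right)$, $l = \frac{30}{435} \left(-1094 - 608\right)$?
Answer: $- \frac{465493774613}{398905389862393} \approx -0.0011669$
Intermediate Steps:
$l = - \frac{3404}{29}$ ($l = 30 \cdot \frac{1}{435} \left(-1702\right) = \frac{2}{29} \left(-1702\right) = - \frac{3404}{29} \approx -117.38$)
$Q = -3687$ ($Q = 9 + 48 \left(-64 - 13\right) = 9 + 48 \left(-77\right) = 9 - 3696 = -3687$)
$\frac{l + Q}{\frac{4497675}{-4219219} + 3260168} = \frac{- \frac{3404}{29} - 3687}{\frac{4497675}{-4219219} + 3260168} = - \frac{110327}{29 \left(4497675 \left(- \frac{1}{4219219}\right) + 3260168\right)} = - \frac{110327}{29 \left(- \frac{4497675}{4219219} + 3260168\right)} = - \frac{110327}{29 \cdot \frac{13755358271117}{4219219}} = \left(- \frac{110327}{29}\right) \frac{4219219}{13755358271117} = - \frac{465493774613}{398905389862393}$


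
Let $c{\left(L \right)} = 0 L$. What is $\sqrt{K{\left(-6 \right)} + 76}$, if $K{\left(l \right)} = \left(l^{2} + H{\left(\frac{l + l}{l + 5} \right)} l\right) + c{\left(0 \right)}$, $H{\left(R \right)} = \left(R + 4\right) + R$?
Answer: $2 i \sqrt{14} \approx 7.4833 i$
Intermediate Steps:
$H{\left(R \right)} = 4 + 2 R$ ($H{\left(R \right)} = \left(4 + R\right) + R = 4 + 2 R$)
$c{\left(L \right)} = 0$
$K{\left(l \right)} = l^{2} + l \left(4 + \frac{4 l}{5 + l}\right)$ ($K{\left(l \right)} = \left(l^{2} + \left(4 + 2 \frac{l + l}{l + 5}\right) l\right) + 0 = \left(l^{2} + \left(4 + 2 \frac{2 l}{5 + l}\right) l\right) + 0 = \left(l^{2} + \left(4 + \frac{4 l}{5 + l}\right) l\right) + 0 = \left(l^{2} + l \left(4 + \frac{4 l}{5 + l}\right)\right) + 0 = l^{2} + l \left(4 + \frac{4 l}{5 + l}\right)$)
$\sqrt{K{\left(-6 \right)} + 76} = \sqrt{- \frac{6 \left(20 + \left(-6\right)^{2} + 13 \left(-6\right)\right)}{5 - 6} + 76} = \sqrt{- \frac{6 \left(20 + 36 - 78\right)}{-1} + 76} = \sqrt{\left(-6\right) \left(-1\right) \left(-22\right) + 76} = \sqrt{-132 + 76} = \sqrt{-56} = 2 i \sqrt{14}$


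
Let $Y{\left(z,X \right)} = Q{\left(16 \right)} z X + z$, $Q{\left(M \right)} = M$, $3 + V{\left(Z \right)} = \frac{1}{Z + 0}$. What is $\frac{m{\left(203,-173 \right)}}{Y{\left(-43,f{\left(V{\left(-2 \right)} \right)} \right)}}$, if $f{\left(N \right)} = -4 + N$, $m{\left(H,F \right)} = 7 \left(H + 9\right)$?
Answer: $\frac{212}{731} \approx 0.29001$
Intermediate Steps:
$m{\left(H,F \right)} = 63 + 7 H$ ($m{\left(H,F \right)} = 7 \left(9 + H\right) = 63 + 7 H$)
$V{\left(Z \right)} = -3 + \frac{1}{Z}$ ($V{\left(Z \right)} = -3 + \frac{1}{Z + 0} = -3 + \frac{1}{Z}$)
$Y{\left(z,X \right)} = z + 16 X z$ ($Y{\left(z,X \right)} = 16 z X + z = 16 X z + z = z + 16 X z$)
$\frac{m{\left(203,-173 \right)}}{Y{\left(-43,f{\left(V{\left(-2 \right)} \right)} \right)}} = \frac{63 + 7 \cdot 203}{\left(-43\right) \left(1 + 16 \left(-4 - \left(3 - \frac{1}{-2}\right)\right)\right)} = \frac{63 + 1421}{\left(-43\right) \left(1 + 16 \left(-4 - \frac{7}{2}\right)\right)} = \frac{1484}{\left(-43\right) \left(1 + 16 \left(-4 - \frac{7}{2}\right)\right)} = \frac{1484}{\left(-43\right) \left(1 + 16 \left(- \frac{15}{2}\right)\right)} = \frac{1484}{\left(-43\right) \left(1 - 120\right)} = \frac{1484}{\left(-43\right) \left(-119\right)} = \frac{1484}{5117} = 1484 \cdot \frac{1}{5117} = \frac{212}{731}$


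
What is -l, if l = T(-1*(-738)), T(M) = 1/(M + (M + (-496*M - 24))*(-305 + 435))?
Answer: 1/47492682 ≈ 2.1056e-8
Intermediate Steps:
T(M) = 1/(-3120 - 64349*M) (T(M) = 1/(M + (M + (-24 - 496*M))*130) = 1/(M + (-24 - 495*M)*130) = 1/(M + (-3120 - 64350*M)) = 1/(-3120 - 64349*M))
l = -1/47492682 (l = -1/(3120 + 64349*(-1*(-738))) = -1/(3120 + 64349*738) = -1/(3120 + 47489562) = -1/47492682 ≈ -2.1056e-8)
-l = -1*(-1/47492682) = 1/47492682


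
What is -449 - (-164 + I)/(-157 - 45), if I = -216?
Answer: -45539/101 ≈ -450.88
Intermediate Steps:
-449 - (-164 + I)/(-157 - 45) = -449 - (-164 - 216)/(-157 - 45) = -449 - (-380)/(-202) = -449 - (-380)*(-1)/202 = -449 - 1*190/101 = -449 - 190/101 = -45539/101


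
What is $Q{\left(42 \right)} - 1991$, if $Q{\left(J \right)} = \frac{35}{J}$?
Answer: $- \frac{11941}{6} \approx -1990.2$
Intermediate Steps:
$Q{\left(42 \right)} - 1991 = \frac{35}{42} - 1991 = 35 \cdot \frac{1}{42} - 1991 = \frac{5}{6} - 1991 = - \frac{11941}{6}$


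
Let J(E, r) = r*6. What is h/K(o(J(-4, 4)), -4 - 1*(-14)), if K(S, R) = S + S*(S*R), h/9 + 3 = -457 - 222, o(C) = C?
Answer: -1023/964 ≈ -1.0612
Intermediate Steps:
J(E, r) = 6*r
h = -6138 (h = -27 + 9*(-457 - 222) = -27 + 9*(-679) = -27 - 6111 = -6138)
K(S, R) = S + R*S² (K(S, R) = S + S*(R*S) = S + R*S²)
h/K(o(J(-4, 4)), -4 - 1*(-14)) = -6138*1/(24*(1 + (-4 - 1*(-14))*(6*4))) = -6138*1/(24*(1 + (-4 + 14)*24)) = -6138*1/(24*(1 + 10*24)) = -6138*1/(24*(1 + 240)) = -6138/(24*241) = -6138/5784 = -6138*1/5784 = -1023/964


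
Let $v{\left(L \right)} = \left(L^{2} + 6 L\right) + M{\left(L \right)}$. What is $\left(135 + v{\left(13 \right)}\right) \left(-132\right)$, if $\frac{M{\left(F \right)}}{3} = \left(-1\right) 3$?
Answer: $-49236$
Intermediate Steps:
$M{\left(F \right)} = -9$ ($M{\left(F \right)} = 3 \left(\left(-1\right) 3\right) = 3 \left(-3\right) = -9$)
$v{\left(L \right)} = -9 + L^{2} + 6 L$ ($v{\left(L \right)} = \left(L^{2} + 6 L\right) - 9 = -9 + L^{2} + 6 L$)
$\left(135 + v{\left(13 \right)}\right) \left(-132\right) = \left(135 + \left(-9 + 13^{2} + 6 \cdot 13\right)\right) \left(-132\right) = \left(135 + \left(-9 + 169 + 78\right)\right) \left(-132\right) = \left(135 + 238\right) \left(-132\right) = 373 \left(-132\right) = -49236$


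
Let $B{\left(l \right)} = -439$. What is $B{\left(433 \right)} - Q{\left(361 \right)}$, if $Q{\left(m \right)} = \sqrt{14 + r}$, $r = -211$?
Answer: $-439 - i \sqrt{197} \approx -439.0 - 14.036 i$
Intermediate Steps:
$Q{\left(m \right)} = i \sqrt{197}$ ($Q{\left(m \right)} = \sqrt{14 - 211} = \sqrt{-197} = i \sqrt{197}$)
$B{\left(433 \right)} - Q{\left(361 \right)} = -439 - i \sqrt{197}$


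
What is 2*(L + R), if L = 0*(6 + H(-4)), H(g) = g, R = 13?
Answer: 26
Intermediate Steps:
L = 0 (L = 0*(6 - 4) = 0*2 = 0)
2*(L + R) = 2*(0 + 13) = 2*13 = 26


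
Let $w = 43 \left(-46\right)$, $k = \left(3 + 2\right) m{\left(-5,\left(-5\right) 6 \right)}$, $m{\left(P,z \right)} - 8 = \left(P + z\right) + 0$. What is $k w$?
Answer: $267030$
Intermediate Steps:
$m{\left(P,z \right)} = 8 + P + z$ ($m{\left(P,z \right)} = 8 + \left(\left(P + z\right) + 0\right) = 8 + \left(P + z\right) = 8 + P + z$)
$k = -135$ ($k = \left(3 + 2\right) \left(8 - 5 - 30\right) = 5 \left(8 - 5 - 30\right) = 5 \left(-27\right) = -135$)
$w = -1978$
$k w = \left(-135\right) \left(-1978\right) = 267030$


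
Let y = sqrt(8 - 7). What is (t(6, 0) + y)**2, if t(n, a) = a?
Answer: 1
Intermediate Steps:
y = 1 (y = sqrt(1) = 1)
(t(6, 0) + y)**2 = (0 + 1)**2 = 1**2 = 1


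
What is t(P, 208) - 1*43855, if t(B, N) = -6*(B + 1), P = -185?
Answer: -42751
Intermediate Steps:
t(B, N) = -6 - 6*B (t(B, N) = -6*(1 + B) = -6 - 6*B)
t(P, 208) - 1*43855 = (-6 - 6*(-185)) - 1*43855 = (-6 + 1110) - 43855 = 1104 - 43855 = -42751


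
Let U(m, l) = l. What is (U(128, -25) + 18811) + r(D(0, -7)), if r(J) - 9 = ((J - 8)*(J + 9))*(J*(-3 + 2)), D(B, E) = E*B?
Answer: 18795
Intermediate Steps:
D(B, E) = B*E
r(J) = 9 - J*(-8 + J)*(9 + J) (r(J) = 9 + ((J - 8)*(J + 9))*(J*(-3 + 2)) = 9 + ((-8 + J)*(9 + J))*(J*(-1)) = 9 + ((-8 + J)*(9 + J))*(-J) = 9 - J*(-8 + J)*(9 + J))
(U(128, -25) + 18811) + r(D(0, -7)) = (-25 + 18811) + (9 - (0*(-7))² - (0*(-7))³ + 72*(0*(-7))) = 18786 + (9 - 1*0² - 1*0³ + 72*0) = 18786 + (9 - 1*0 - 1*0 + 0) = 18786 + (9 + 0 + 0 + 0) = 18786 + 9 = 18795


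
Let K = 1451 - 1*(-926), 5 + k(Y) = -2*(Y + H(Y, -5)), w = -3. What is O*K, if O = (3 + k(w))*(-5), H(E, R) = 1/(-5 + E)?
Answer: -202045/4 ≈ -50511.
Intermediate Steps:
k(Y) = -5 - 2*Y - 2/(-5 + Y) (k(Y) = -5 - 2*(Y + 1/(-5 + Y)) = -5 + (-2*Y - 2/(-5 + Y)) = -5 - 2*Y - 2/(-5 + Y))
K = 2377 (K = 1451 + 926 = 2377)
O = -85/4 (O = (3 + (23 - 2*(-3)² + 5*(-3))/(-5 - 3))*(-5) = (3 + (23 - 2*9 - 15)/(-8))*(-5) = (3 - (23 - 18 - 15)/8)*(-5) = (3 - ⅛*(-10))*(-5) = (3 + 5/4)*(-5) = (17/4)*(-5) = -85/4 ≈ -21.250)
O*K = -85/4*2377 = -202045/4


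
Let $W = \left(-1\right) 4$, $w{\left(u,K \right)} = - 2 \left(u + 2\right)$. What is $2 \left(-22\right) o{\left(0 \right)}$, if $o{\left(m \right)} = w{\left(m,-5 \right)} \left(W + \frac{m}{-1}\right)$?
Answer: $-704$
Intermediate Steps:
$w{\left(u,K \right)} = -4 - 2 u$ ($w{\left(u,K \right)} = - 2 \left(2 + u\right) = -4 - 2 u$)
$W = -4$
$o{\left(m \right)} = \left(-4 - m\right) \left(-4 - 2 m\right)$ ($o{\left(m \right)} = \left(-4 - 2 m\right) \left(-4 + \frac{m}{-1}\right) = \left(-4 - 2 m\right) \left(-4 + m \left(-1\right)\right) = \left(-4 - 2 m\right) \left(-4 - m\right) = \left(-4 - m\right) \left(-4 - 2 m\right)$)
$2 \left(-22\right) o{\left(0 \right)} = 2 \left(-22\right) 2 \left(2 + 0\right) \left(4 + 0\right) = - 44 \cdot 2 \cdot 2 \cdot 4 = \left(-44\right) 16 = -704$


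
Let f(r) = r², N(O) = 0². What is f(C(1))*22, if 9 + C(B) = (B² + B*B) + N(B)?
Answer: 1078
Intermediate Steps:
N(O) = 0
C(B) = -9 + 2*B² (C(B) = -9 + ((B² + B*B) + 0) = -9 + ((B² + B²) + 0) = -9 + (2*B² + 0) = -9 + 2*B²)
f(C(1))*22 = (-9 + 2*1²)²*22 = (-9 + 2*1)²*22 = (-9 + 2)²*22 = (-7)²*22 = 49*22 = 1078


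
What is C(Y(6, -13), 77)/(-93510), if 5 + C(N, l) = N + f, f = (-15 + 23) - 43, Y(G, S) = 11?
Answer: 29/93510 ≈ 0.00031013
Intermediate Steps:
f = -35 (f = 8 - 43 = -35)
C(N, l) = -40 + N (C(N, l) = -5 + (N - 35) = -5 + (-35 + N) = -40 + N)
C(Y(6, -13), 77)/(-93510) = (-40 + 11)/(-93510) = -29*(-1/93510) = 29/93510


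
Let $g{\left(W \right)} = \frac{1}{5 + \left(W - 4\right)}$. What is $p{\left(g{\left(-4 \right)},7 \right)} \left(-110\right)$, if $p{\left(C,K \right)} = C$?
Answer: $\frac{110}{3} \approx 36.667$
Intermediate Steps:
$g{\left(W \right)} = \frac{1}{1 + W}$ ($g{\left(W \right)} = \frac{1}{5 + \left(W - 4\right)} = \frac{1}{5 + \left(-4 + W\right)} = \frac{1}{1 + W}$)
$p{\left(g{\left(-4 \right)},7 \right)} \left(-110\right) = \frac{1}{1 - 4} \left(-110\right) = \frac{1}{-3} \left(-110\right) = \left(- \frac{1}{3}\right) \left(-110\right) = \frac{110}{3}$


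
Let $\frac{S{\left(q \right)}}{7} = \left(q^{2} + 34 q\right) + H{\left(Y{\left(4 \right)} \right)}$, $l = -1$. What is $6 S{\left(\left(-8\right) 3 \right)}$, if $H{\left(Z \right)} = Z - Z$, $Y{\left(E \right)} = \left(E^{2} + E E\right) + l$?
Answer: $-10080$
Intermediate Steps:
$Y{\left(E \right)} = -1 + 2 E^{2}$ ($Y{\left(E \right)} = \left(E^{2} + E E\right) - 1 = \left(E^{2} + E^{2}\right) - 1 = 2 E^{2} - 1 = -1 + 2 E^{2}$)
$H{\left(Z \right)} = 0$
$S{\left(q \right)} = 7 q^{2} + 238 q$ ($S{\left(q \right)} = 7 \left(\left(q^{2} + 34 q\right) + 0\right) = 7 \left(q^{2} + 34 q\right) = 7 q^{2} + 238 q$)
$6 S{\left(\left(-8\right) 3 \right)} = 6 \cdot 7 \left(\left(-8\right) 3\right) \left(34 - 24\right) = 6 \cdot 7 \left(-24\right) \left(34 - 24\right) = 6 \cdot 7 \left(-24\right) 10 = 6 \left(-1680\right) = -10080$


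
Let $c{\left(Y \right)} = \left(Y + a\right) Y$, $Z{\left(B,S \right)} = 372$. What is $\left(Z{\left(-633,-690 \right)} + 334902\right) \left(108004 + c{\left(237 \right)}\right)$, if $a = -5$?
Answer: $54645638712$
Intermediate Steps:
$c{\left(Y \right)} = Y \left(-5 + Y\right)$ ($c{\left(Y \right)} = \left(Y - 5\right) Y = \left(-5 + Y\right) Y = Y \left(-5 + Y\right)$)
$\left(Z{\left(-633,-690 \right)} + 334902\right) \left(108004 + c{\left(237 \right)}\right) = \left(372 + 334902\right) \left(108004 + 237 \left(-5 + 237\right)\right) = 335274 \left(108004 + 237 \cdot 232\right) = 335274 \left(108004 + 54984\right) = 335274 \cdot 162988 = 54645638712$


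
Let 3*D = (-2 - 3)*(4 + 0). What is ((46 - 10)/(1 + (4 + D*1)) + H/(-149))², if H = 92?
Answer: 273968704/555025 ≈ 493.62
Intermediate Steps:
D = -20/3 (D = ((-2 - 3)*(4 + 0))/3 = (-5*4)/3 = (⅓)*(-20) = -20/3 ≈ -6.6667)
((46 - 10)/(1 + (4 + D*1)) + H/(-149))² = ((46 - 10)/(1 + (4 - 20/3*1)) + 92/(-149))² = (36/(1 + (4 - 20/3)) + 92*(-1/149))² = (36/(1 - 8/3) - 92/149)² = (36/(-5/3) - 92/149)² = (36*(-⅗) - 92/149)² = (-108/5 - 92/149)² = (-16552/745)² = 273968704/555025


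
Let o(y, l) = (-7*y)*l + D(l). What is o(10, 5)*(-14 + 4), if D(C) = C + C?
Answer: 3400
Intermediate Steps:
D(C) = 2*C
o(y, l) = 2*l - 7*l*y (o(y, l) = (-7*y)*l + 2*l = -7*l*y + 2*l = 2*l - 7*l*y)
o(10, 5)*(-14 + 4) = (5*(2 - 7*10))*(-14 + 4) = (5*(2 - 70))*(-10) = (5*(-68))*(-10) = -340*(-10) = 3400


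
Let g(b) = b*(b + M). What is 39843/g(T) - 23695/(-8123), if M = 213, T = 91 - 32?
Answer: 703902049/130357904 ≈ 5.3998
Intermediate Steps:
T = 59
g(b) = b*(213 + b) (g(b) = b*(b + 213) = b*(213 + b))
39843/g(T) - 23695/(-8123) = 39843/((59*(213 + 59))) - 23695/(-8123) = 39843/((59*272)) - 23695*(-1/8123) = 39843/16048 + 23695/8123 = 703902049/130357904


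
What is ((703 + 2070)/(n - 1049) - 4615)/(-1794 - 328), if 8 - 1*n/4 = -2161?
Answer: 17597916/8092247 ≈ 2.1747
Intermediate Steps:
n = 8676 (n = 32 - 4*(-2161) = 32 + 8644 = 8676)
((703 + 2070)/(n - 1049) - 4615)/(-1794 - 328) = ((703 + 2070)/(8676 - 1049) - 4615)/(-1794 - 328) = (2773/7627 - 4615)/(-2122) = (2773*(1/7627) - 4615)*(-1/2122) = (2773/7627 - 4615)*(-1/2122) = -35195832/7627*(-1/2122) = 17597916/8092247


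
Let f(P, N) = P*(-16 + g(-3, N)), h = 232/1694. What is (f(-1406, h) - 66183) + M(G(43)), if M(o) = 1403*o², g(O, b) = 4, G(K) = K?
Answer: 2544836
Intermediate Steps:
h = 116/847 (h = 232*(1/1694) = 116/847 ≈ 0.13695)
f(P, N) = -12*P (f(P, N) = P*(-16 + 4) = P*(-12) = -12*P)
(f(-1406, h) - 66183) + M(G(43)) = (-12*(-1406) - 66183) + 1403*43² = (16872 - 66183) + 1403*1849 = -49311 + 2594147 = 2544836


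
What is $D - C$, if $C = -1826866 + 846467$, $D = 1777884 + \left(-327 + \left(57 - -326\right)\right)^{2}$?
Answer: $2761419$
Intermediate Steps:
$D = 1781020$ ($D = 1777884 + \left(-327 + \left(57 + 326\right)\right)^{2} = 1777884 + \left(-327 + 383\right)^{2} = 1777884 + 56^{2} = 1777884 + 3136 = 1781020$)
$C = -980399$
$D - C = 1781020 - -980399 = 1781020 + 980399 = 2761419$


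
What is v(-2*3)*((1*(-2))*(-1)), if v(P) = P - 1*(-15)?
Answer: 18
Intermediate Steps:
v(P) = 15 + P (v(P) = P + 15 = 15 + P)
v(-2*3)*((1*(-2))*(-1)) = (15 - 2*3)*((1*(-2))*(-1)) = (15 - 6)*(-2*(-1)) = 9*2 = 18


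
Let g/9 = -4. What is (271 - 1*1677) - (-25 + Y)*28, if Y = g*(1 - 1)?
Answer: -706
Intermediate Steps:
g = -36 (g = 9*(-4) = -36)
Y = 0 (Y = -36*(1 - 1) = -36*0 = 0)
(271 - 1*1677) - (-25 + Y)*28 = (271 - 1*1677) - (-25 + 0)*28 = (271 - 1677) - (-25)*28 = -1406 - 1*(-700) = -1406 + 700 = -706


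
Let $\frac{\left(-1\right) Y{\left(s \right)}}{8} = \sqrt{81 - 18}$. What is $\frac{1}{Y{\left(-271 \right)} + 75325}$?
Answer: $\frac{75325}{5673851593} + \frac{24 \sqrt{7}}{5673851593} \approx 1.3287 \cdot 10^{-5}$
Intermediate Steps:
$Y{\left(s \right)} = - 24 \sqrt{7}$ ($Y{\left(s \right)} = - 8 \sqrt{81 - 18} = - 8 \sqrt{63} = - 8 \cdot 3 \sqrt{7} = - 24 \sqrt{7}$)
$\frac{1}{Y{\left(-271 \right)} + 75325} = \frac{1}{- 24 \sqrt{7} + 75325} = \frac{1}{75325 - 24 \sqrt{7}}$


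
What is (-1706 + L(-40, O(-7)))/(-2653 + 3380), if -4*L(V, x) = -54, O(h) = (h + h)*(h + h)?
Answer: -3385/1454 ≈ -2.3281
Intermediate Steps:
O(h) = 4*h² (O(h) = (2*h)*(2*h) = 4*h²)
L(V, x) = 27/2 (L(V, x) = -¼*(-54) = 27/2)
(-1706 + L(-40, O(-7)))/(-2653 + 3380) = (-1706 + 27/2)/(-2653 + 3380) = -3385/2/727 = -3385/2*1/727 = -3385/1454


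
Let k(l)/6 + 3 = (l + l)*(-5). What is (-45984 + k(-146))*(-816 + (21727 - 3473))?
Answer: -649425996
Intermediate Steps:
k(l) = -18 - 60*l (k(l) = -18 + 6*((l + l)*(-5)) = -18 + 6*((2*l)*(-5)) = -18 + 6*(-10*l) = -18 - 60*l)
(-45984 + k(-146))*(-816 + (21727 - 3473)) = (-45984 + (-18 - 60*(-146)))*(-816 + (21727 - 3473)) = (-45984 + (-18 + 8760))*(-816 + 18254) = (-45984 + 8742)*17438 = -37242*17438 = -649425996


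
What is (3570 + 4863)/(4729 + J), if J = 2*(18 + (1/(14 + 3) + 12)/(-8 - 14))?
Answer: 525657/296950 ≈ 1.7702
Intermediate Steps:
J = 6527/187 (J = 2*(18 + (1/17 + 12)/(-22)) = 2*(18 + (1/17 + 12)*(-1/22)) = 2*(18 + (205/17)*(-1/22)) = 2*(18 - 205/374) = 2*(6527/374) = 6527/187 ≈ 34.904)
(3570 + 4863)/(4729 + J) = (3570 + 4863)/(4729 + 6527/187) = 8433/(890850/187) = 8433*(187/890850) = 525657/296950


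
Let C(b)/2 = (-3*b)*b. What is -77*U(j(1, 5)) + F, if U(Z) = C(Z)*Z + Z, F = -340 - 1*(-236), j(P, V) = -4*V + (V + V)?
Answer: -461334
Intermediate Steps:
j(P, V) = -2*V (j(P, V) = -4*V + 2*V = -2*V)
F = -104 (F = -340 + 236 = -104)
C(b) = -6*b**2 (C(b) = 2*((-3*b)*b) = 2*(-3*b**2) = -6*b**2)
U(Z) = Z - 6*Z**3 (U(Z) = (-6*Z**2)*Z + Z = -6*Z**3 + Z = Z - 6*Z**3)
-77*U(j(1, 5)) + F = -77*(-2*5 - 6*(-2*5)**3) - 104 = -77*(-10 - 6*(-10)**3) - 104 = -77*(-10 - 6*(-1000)) - 104 = -77*(-10 + 6000) - 104 = -77*5990 - 104 = -461230 - 104 = -461334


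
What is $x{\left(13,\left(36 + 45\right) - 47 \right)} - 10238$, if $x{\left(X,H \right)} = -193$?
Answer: $-10431$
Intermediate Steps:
$x{\left(13,\left(36 + 45\right) - 47 \right)} - 10238 = -193 - 10238 = -10431$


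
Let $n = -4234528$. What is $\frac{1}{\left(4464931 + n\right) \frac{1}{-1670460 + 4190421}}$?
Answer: $\frac{839987}{76801} \approx 10.937$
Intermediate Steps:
$\frac{1}{\left(4464931 + n\right) \frac{1}{-1670460 + 4190421}} = \frac{1}{\left(4464931 - 4234528\right) \frac{1}{-1670460 + 4190421}} = \frac{1}{230403 \cdot \frac{1}{2519961}} = \frac{1}{\frac{76801}{839987}} = \frac{839987}{76801}$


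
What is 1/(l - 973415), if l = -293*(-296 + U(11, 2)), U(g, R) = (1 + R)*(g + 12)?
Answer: -1/906904 ≈ -1.1027e-6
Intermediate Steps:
U(g, R) = (1 + R)*(12 + g)
l = 66511 (l = -293*(-296 + (12 + 11 + 12*2 + 2*11)) = -293*(-296 + (12 + 11 + 24 + 22)) = -293*(-296 + 69) = -293*(-227) = 66511)
1/(l - 973415) = 1/(66511 - 973415) = 1/(-906904) = -1/906904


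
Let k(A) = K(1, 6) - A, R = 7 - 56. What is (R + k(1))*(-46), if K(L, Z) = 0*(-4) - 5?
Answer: 2530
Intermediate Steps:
K(L, Z) = -5 (K(L, Z) = 0 - 5 = -5)
R = -49
k(A) = -5 - A
(R + k(1))*(-46) = (-49 + (-5 - 1*1))*(-46) = (-49 + (-5 - 1))*(-46) = (-49 - 6)*(-46) = -55*(-46) = 2530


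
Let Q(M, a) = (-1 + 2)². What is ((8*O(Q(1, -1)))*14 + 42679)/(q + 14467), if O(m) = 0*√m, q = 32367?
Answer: 42679/46834 ≈ 0.91128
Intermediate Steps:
Q(M, a) = 1 (Q(M, a) = 1² = 1)
O(m) = 0
((8*O(Q(1, -1)))*14 + 42679)/(q + 14467) = ((8*0)*14 + 42679)/(32367 + 14467) = (0*14 + 42679)/46834 = (0 + 42679)*(1/46834) = 42679*(1/46834) = 42679/46834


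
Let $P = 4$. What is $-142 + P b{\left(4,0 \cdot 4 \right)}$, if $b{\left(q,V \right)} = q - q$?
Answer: $-142$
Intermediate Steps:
$b{\left(q,V \right)} = 0$
$-142 + P b{\left(4,0 \cdot 4 \right)} = -142 + 4 \cdot 0 = -142 + 0 = -142$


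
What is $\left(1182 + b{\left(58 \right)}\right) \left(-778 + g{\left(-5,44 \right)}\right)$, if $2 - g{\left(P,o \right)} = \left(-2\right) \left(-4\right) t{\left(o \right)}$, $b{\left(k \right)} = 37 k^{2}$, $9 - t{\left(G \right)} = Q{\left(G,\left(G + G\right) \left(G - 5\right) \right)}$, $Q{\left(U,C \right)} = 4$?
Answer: $-102530400$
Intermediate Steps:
$t{\left(G \right)} = 5$ ($t{\left(G \right)} = 9 - 4 = 5$)
$g{\left(P,o \right)} = -38$ ($g{\left(P,o \right)} = 2 - \left(-2\right) \left(-4\right) 5 = 2 - 8 \cdot 5 = 2 - 40 = -38$)
$\left(1182 + b{\left(58 \right)}\right) \left(-778 + g{\left(-5,44 \right)}\right) = \left(1182 + 37 \cdot 58^{2}\right) \left(-778 - 38\right) = \left(1182 + 37 \cdot 3364\right) \left(-816\right) = \left(1182 + 124468\right) \left(-816\right) = 125650 \left(-816\right) = -102530400$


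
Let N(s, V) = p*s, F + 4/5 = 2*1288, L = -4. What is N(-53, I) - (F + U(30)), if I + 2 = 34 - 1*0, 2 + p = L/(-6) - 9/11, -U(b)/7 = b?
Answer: -371443/165 ≈ -2251.2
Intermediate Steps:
U(b) = -7*b
F = 12876/5 (F = -⅘ + 2*1288 = -⅘ + 2576 = 12876/5 ≈ 2575.2)
p = -71/33 (p = -2 + (-4/(-6) - 9/11) = -2 + (-4*(-⅙) - 9*1/11) = -2 + (⅔ - 9/11) = -2 - 5/33 = -71/33 ≈ -2.1515)
I = 32 (I = -2 + (34 - 1*0) = -2 + (34 + 0) = -2 + 34 = 32)
N(s, V) = -71*s/33
N(-53, I) - (F + U(30)) = -71/33*(-53) - (12876/5 - 7*30) = 3763/33 - (12876/5 - 210) = 3763/33 - 1*11826/5 = 3763/33 - 11826/5 = -371443/165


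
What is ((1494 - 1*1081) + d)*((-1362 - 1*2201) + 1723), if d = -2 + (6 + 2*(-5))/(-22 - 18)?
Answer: -756424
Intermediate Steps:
d = -19/10 (d = -2 + (6 - 10)/(-40) = -2 - 1/40*(-4) = -2 + 1/10 = -19/10 ≈ -1.9000)
((1494 - 1*1081) + d)*((-1362 - 1*2201) + 1723) = ((1494 - 1*1081) - 19/10)*((-1362 - 1*2201) + 1723) = ((1494 - 1081) - 19/10)*((-1362 - 2201) + 1723) = (413 - 19/10)*(-3563 + 1723) = (4111/10)*(-1840) = -756424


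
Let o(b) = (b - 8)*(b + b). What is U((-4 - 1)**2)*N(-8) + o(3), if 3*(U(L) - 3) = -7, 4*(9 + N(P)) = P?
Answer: -112/3 ≈ -37.333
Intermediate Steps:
N(P) = -9 + P/4
U(L) = 2/3 (U(L) = 3 + (1/3)*(-7) = 3 - 7/3 = 2/3)
o(b) = 2*b*(-8 + b) (o(b) = (-8 + b)*(2*b) = 2*b*(-8 + b))
U((-4 - 1)**2)*N(-8) + o(3) = 2*(-9 + (1/4)*(-8))/3 + 2*3*(-8 + 3) = 2*(-9 - 2)/3 + 2*3*(-5) = (2/3)*(-11) - 30 = -22/3 - 30 = -112/3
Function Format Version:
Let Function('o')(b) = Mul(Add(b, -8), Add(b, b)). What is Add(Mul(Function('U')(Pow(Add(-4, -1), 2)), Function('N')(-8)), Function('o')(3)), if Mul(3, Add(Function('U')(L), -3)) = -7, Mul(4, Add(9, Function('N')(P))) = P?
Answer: Rational(-112, 3) ≈ -37.333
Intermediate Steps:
Function('N')(P) = Add(-9, Mul(Rational(1, 4), P))
Function('U')(L) = Rational(2, 3) (Function('U')(L) = Add(3, Mul(Rational(1, 3), -7)) = Add(3, Rational(-7, 3)) = Rational(2, 3))
Function('o')(b) = Mul(2, b, Add(-8, b)) (Function('o')(b) = Mul(Add(-8, b), Mul(2, b)) = Mul(2, b, Add(-8, b)))
Add(Mul(Function('U')(Pow(Add(-4, -1), 2)), Function('N')(-8)), Function('o')(3)) = Add(Mul(Rational(2, 3), Add(-9, Mul(Rational(1, 4), -8))), Mul(2, 3, Add(-8, 3))) = Add(Mul(Rational(2, 3), Add(-9, -2)), Mul(2, 3, -5)) = Add(Mul(Rational(2, 3), -11), -30) = Add(Rational(-22, 3), -30) = Rational(-112, 3)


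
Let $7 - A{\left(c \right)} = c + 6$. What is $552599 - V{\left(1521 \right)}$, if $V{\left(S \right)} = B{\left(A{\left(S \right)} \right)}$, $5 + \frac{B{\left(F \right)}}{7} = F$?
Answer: $563274$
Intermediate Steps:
$A{\left(c \right)} = 1 - c$ ($A{\left(c \right)} = 7 - \left(c + 6\right) = 7 - \left(6 + c\right) = 1 - c$)
$B{\left(F \right)} = -35 + 7 F$
$V{\left(S \right)} = -28 - 7 S$ ($V{\left(S \right)} = -35 + 7 \left(1 - S\right) = -35 - \left(-7 + 7 S\right) = -28 - 7 S$)
$552599 - V{\left(1521 \right)} = 552599 - \left(-28 - 10647\right) = 552599 - -10675 = 552599 + 10675 = 563274$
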